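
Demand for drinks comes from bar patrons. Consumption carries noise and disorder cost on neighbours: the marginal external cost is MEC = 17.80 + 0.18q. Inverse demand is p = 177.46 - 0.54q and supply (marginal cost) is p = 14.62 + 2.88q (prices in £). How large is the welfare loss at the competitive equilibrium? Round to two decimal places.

Market equilibrium (private): 14.62 + 2.88q = 177.46 - 0.54q → q_m = 47.6140.
Social marginal benefit = demand − MEC = 159.66 - 0.72q.
Set SMB = MC: 159.66 - 0.72q = 14.62 + 2.88q → q* = 40.2889.
Between q* and q_m the wedge MC − SMB runs linearly from 0 to MEC(q_m), so the loss is a triangle.
DWL = ½ × 7.3251 × 26.3705 = 96.5833.

DWL = £96.58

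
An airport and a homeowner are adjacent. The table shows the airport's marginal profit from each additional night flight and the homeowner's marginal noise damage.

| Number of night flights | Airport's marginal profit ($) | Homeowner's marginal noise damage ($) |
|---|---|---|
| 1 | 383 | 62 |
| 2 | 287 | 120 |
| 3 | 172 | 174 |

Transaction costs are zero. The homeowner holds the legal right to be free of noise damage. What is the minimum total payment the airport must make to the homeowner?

$182

Efficient level: marginal profit ≥ marginal noise damage through level 2, so k* = 2.
With the homeowner holding the right, the airport must at least compensate total damage at k*: 62 + 120 = 182.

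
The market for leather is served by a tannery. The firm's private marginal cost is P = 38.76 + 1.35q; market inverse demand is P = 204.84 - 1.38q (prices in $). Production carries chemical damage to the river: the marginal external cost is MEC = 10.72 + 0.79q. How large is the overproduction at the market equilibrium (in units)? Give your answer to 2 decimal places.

Market equilibrium (private): 38.76 + 1.35q = 204.84 - 1.38q → q_m = 60.8352.
Social marginal cost = private MC + MEC = 49.48 + 2.14q.
Set SMC = demand: 49.48 + 2.14q = 204.84 - 1.38q → q* = 44.1364.
Gap = |60.8352 − 44.1364| = 16.6988.

16.70 units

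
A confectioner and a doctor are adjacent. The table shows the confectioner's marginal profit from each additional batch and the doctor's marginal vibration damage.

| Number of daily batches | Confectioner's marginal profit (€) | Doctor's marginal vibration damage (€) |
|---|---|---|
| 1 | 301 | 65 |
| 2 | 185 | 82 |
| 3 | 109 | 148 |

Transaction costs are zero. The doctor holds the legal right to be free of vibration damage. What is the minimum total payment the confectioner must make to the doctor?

Efficient level: marginal profit ≥ marginal vibration damage through level 2, so k* = 2.
With the doctor holding the right, the confectioner must at least compensate total damage at k*: 65 + 82 = 147.

€147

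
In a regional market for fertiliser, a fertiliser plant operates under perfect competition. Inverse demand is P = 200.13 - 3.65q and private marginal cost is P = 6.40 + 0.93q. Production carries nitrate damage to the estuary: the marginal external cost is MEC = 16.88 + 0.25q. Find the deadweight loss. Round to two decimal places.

DWL = 78.03

Market equilibrium (private): 6.40 + 0.93q = 200.13 - 3.65q → q_m = 42.2991.
Social marginal cost = private MC + MEC = 23.28 + 1.18q.
Set SMC = demand: 23.28 + 1.18q = 200.13 - 3.65q → q* = 36.6149.
Height of the DWL triangle at q_m is SMC(q_m) − demand(q_m) = MEC(q_m) = 27.4548.
DWL = ½ × 5.6842 × 27.4548 = 78.0293.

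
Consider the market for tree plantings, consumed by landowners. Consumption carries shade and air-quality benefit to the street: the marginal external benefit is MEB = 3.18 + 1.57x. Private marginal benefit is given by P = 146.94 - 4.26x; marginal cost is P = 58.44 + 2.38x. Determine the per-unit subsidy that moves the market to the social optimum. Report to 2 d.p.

Social marginal benefit = demand + MEB = 150.12 - 2.69x.
Set SMB = MC: 150.12 - 2.69x = 58.44 + 2.38x → x* = 18.0828.
The Pigouvian subsidy equals MEB at x*: 3.18 + 1.57×18.0828 = 31.5700.

subsidy = 31.57 per unit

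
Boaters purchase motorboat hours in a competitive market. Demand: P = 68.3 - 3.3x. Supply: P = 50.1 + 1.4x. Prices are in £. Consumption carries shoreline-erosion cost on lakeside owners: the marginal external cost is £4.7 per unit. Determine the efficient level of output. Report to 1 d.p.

Social marginal benefit = demand − MEC = 63.6 - 3.3x.
Set SMB = MC: 63.6 - 3.3x = 50.1 + 1.4x → x* = 2.8723.

x* = 2.9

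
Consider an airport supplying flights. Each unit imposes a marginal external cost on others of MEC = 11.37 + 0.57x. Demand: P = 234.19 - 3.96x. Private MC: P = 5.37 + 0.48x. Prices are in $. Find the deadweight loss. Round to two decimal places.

Market equilibrium (private): 5.37 + 0.48x = 234.19 - 3.96x → x_m = 51.5360.
Social marginal cost = private MC + MEC = 16.74 + 1.05x.
Set SMC = demand: 16.74 + 1.05x = 234.19 - 3.96x → x* = 43.4032.
The loss is the area between SMC and demand from x* to x_m; with linear curves that's a triangle of height MEC(x_m).
DWL = ½ × 8.1328 × 40.7455 = 165.6875.

DWL = $165.69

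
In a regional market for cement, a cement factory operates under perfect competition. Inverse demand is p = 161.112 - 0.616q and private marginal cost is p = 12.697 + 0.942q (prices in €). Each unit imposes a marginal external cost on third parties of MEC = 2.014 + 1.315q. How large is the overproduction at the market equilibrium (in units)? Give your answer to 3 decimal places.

Market equilibrium (private): 12.697 + 0.942q = 161.112 - 0.616q → q_m = 95.2599.
Social marginal cost = private MC + MEC = 14.711 + 2.257q.
Set SMC = demand: 14.711 + 2.257q = 161.112 - 0.616q → q* = 50.9575.
Gap = |95.2599 − 50.9575| = 44.3024.

44.302 units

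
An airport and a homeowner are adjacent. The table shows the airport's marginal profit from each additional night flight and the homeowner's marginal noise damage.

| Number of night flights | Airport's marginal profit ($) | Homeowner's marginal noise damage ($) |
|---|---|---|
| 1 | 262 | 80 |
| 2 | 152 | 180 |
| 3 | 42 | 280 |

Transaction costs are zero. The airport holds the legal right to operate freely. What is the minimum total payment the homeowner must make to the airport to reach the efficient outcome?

$194

Left alone the airport would choose level 3 (marginal profit stays positive).
Efficient level: k* = 1 (marginal profit ≥ marginal noise damage through 1).
The homeowner must at least cover the airport's forgone profit from cutting 3→1: 152 + 42 = 194.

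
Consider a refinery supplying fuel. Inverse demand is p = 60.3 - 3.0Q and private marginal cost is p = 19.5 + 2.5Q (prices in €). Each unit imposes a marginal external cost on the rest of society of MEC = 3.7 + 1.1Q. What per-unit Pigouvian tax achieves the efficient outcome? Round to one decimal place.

Social marginal cost = private MC + MEC = 23.2 + 3.6Q.
Set SMC = demand: 23.2 + 3.6Q = 60.3 - 3.0Q → Q* = 5.6212.
The Pigouvian tax equals MEC at Q*: 3.7 + 1.1×5.6212 = 9.8833.

tax = €9.9 per unit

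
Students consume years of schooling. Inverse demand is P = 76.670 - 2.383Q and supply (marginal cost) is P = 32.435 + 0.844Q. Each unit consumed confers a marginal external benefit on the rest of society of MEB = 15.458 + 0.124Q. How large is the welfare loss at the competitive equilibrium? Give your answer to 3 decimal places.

DWL = 47.436

Market equilibrium (private): 32.435 + 0.844Q = 76.670 - 2.383Q → Q_m = 13.7078.
Social marginal benefit = demand + MEB = 92.128 - 2.259Q.
Set SMB = MC: 92.128 - 2.259Q = 32.435 + 0.844Q → Q* = 19.2372.
Between Q* and Q_m the wedge SMB − MC runs linearly from 0 to MEB(Q_m), so the loss is a triangle.
DWL = ½ × 5.5294 × 17.1578 = 47.4362.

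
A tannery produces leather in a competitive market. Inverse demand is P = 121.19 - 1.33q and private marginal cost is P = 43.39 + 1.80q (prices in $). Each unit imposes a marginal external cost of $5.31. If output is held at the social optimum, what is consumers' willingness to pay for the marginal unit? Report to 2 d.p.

Social marginal cost = private MC + MEC = 48.70 + 1.80q.
Set SMC = demand: 48.70 + 1.80q = 121.19 - 1.33q → q* = 23.1597.
Consumer price on the demand curve at q*: 121.19 − 1.33×23.1597 = 90.3876.

P = $90.39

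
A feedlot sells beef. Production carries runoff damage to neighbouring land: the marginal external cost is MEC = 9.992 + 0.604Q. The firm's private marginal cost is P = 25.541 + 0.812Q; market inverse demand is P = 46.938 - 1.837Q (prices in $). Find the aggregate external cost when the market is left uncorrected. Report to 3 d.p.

$100.413

Market equilibrium (private): 25.541 + 0.812Q = 46.938 - 1.837Q → Q_m = 8.0774.
Total external cost = ∫₀^{Q_m} (9.992 + 0.604Q) dQ = 9.992×8.0774 + ½×0.604×8.0774² = 100.4132.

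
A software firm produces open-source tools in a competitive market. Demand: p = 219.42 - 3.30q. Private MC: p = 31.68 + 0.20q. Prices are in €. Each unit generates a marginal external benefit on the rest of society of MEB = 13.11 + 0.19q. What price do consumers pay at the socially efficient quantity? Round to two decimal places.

Social marginal cost = private MC − MEB = 18.57 + 0.01q.
Set SMC = demand: 18.57 + 0.01q = 219.42 - 3.30q → q* = 60.6798.
Consumer price on the demand curve at q*: 219.42 − 3.30×60.6798 = 19.1767.

P = €19.18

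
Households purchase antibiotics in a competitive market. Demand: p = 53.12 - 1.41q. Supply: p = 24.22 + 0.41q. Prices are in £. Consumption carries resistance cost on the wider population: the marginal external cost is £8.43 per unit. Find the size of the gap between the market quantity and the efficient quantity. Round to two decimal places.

Market equilibrium (private): 24.22 + 0.41q = 53.12 - 1.41q → q_m = 15.8791.
Social marginal benefit = demand − MEC = 44.69 - 1.41q.
Set SMB = MC: 44.69 - 1.41q = 24.22 + 0.41q → q* = 11.2473.
Gap = |15.8791 − 11.2473| = 4.6318.

4.63 units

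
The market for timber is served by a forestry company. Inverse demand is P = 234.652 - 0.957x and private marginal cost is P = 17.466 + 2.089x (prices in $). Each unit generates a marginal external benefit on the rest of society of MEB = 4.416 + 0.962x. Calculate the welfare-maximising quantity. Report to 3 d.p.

Social marginal cost = private MC − MEB = 13.050 + 1.127x.
Set SMC = demand: 13.050 + 1.127x = 234.652 - 0.957x → x* = 106.3349.

x* = 106.335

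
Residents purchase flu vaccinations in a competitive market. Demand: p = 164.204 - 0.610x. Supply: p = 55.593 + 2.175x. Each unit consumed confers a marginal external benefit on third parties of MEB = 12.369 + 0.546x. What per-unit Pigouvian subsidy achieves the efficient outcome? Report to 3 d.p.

Social marginal benefit = demand + MEB = 176.573 - 0.064x.
Set SMB = MC: 176.573 - 0.064x = 55.593 + 2.175x → x* = 54.0331.
The Pigouvian subsidy equals MEB at x*: 12.369 + 0.546×54.0331 = 41.8711.

subsidy = 41.871 per unit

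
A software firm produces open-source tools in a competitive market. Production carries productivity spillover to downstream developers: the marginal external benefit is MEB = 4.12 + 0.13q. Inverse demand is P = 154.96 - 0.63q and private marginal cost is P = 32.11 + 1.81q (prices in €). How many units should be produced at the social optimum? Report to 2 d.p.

q* = 54.97

Social marginal cost = private MC − MEB = 27.99 + 1.68q.
Set SMC = demand: 27.99 + 1.68q = 154.96 - 0.63q → q* = 54.9654.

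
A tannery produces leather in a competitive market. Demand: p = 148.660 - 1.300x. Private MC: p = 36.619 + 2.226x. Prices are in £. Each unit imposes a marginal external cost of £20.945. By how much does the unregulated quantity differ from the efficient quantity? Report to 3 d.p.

Market equilibrium (private): 36.619 + 2.226x = 148.660 - 1.300x → x_m = 31.7757.
Social marginal cost = private MC + MEC = 57.564 + 2.226x.
Set SMC = demand: 57.564 + 2.226x = 148.660 - 1.300x → x* = 25.8355.
Gap = |31.7757 − 25.8355| = 5.9402.

5.940 units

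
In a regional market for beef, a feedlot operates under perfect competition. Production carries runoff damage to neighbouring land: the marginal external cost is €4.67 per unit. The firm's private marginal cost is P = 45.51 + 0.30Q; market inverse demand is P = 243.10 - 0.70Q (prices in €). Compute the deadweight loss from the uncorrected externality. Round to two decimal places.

Market equilibrium (private): 45.51 + 0.30Q = 243.10 - 0.70Q → Q_m = 197.5900.
Social marginal cost = private MC + MEC = 50.18 + 0.30Q.
Set SMC = demand: 50.18 + 0.30Q = 243.10 - 0.70Q → Q* = 192.9200.
Between Q* and Q_m the wedge SMC − demand runs linearly from 0 to MEC(Q_m), so the loss is a triangle.
DWL = ½ × 4.6700 × 4.6700 = 10.9045.

DWL = €10.90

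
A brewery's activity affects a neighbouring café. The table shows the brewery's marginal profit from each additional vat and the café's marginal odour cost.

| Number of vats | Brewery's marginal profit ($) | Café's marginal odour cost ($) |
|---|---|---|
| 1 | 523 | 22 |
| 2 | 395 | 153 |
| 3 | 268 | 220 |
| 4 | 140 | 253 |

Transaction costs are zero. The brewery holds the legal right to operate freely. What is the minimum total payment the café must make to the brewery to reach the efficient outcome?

$140

Left alone the brewery would choose level 4 (marginal profit stays positive).
Efficient level: k* = 3 (marginal profit ≥ marginal odour cost through 3).
The café must at least cover the brewery's forgone profit from cutting 4→3: 140 = 140.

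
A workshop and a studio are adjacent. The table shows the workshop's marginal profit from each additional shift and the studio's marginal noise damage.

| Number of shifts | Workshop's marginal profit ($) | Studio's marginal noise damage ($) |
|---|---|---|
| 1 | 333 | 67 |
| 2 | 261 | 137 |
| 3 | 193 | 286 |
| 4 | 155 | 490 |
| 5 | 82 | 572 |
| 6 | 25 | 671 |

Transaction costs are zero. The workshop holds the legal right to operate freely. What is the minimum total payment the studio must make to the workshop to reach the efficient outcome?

$455

Left alone the workshop would choose level 6 (marginal profit stays positive).
Efficient level: k* = 2 (marginal profit ≥ marginal noise damage through 2).
The studio must at least cover the workshop's forgone profit from cutting 6→2: 193 + 155 + 82 + 25 = 455.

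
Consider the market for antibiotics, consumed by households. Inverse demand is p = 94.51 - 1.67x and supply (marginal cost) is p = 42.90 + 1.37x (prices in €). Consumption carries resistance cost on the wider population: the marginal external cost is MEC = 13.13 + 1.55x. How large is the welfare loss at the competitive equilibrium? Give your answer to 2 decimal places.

DWL = €169.48

Market equilibrium (private): 42.90 + 1.37x = 94.51 - 1.67x → x_m = 16.9770.
Social marginal benefit = demand − MEC = 81.38 - 3.22x.
Set SMB = MC: 81.38 - 3.22x = 42.90 + 1.37x → x* = 8.3834.
Between x* and x_m the wedge MC − SMB runs linearly from 0 to MEC(x_m), so the loss is a triangle.
DWL = ½ × 8.5936 × 39.4443 = 169.4843.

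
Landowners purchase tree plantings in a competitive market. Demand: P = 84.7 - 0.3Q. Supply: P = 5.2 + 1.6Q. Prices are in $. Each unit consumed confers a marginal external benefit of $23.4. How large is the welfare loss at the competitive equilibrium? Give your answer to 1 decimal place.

DWL = $144.1

Market equilibrium (private): 5.2 + 1.6Q = 84.7 - 0.3Q → Q_m = 41.8421.
Social marginal benefit = demand + MEB = 108.1 - 0.3Q.
Set SMB = MC: 108.1 - 0.3Q = 5.2 + 1.6Q → Q* = 54.1579.
Height of the DWL triangle at Q_m is SMB(Q_m) − MC(Q_m) = MEB(Q_m) = 23.4000.
DWL = ½ × 12.3158 × 23.4000 = 144.0949.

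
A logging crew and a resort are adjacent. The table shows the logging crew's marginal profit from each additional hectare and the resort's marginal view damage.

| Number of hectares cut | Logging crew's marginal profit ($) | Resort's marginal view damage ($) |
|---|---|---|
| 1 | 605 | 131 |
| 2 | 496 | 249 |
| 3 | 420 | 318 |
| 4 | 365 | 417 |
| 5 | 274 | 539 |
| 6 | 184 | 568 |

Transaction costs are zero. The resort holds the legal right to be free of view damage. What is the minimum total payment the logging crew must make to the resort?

$698

Efficient level: marginal profit ≥ marginal view damage through level 3, so k* = 3.
With the resort holding the right, the logging crew must at least compensate total damage at k*: 131 + 249 + 318 = 698.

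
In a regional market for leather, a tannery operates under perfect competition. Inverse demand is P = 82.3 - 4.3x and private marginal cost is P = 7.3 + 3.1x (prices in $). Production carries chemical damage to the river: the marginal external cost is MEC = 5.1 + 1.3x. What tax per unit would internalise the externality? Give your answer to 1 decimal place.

Social marginal cost = private MC + MEC = 12.4 + 4.4x.
Set SMC = demand: 12.4 + 4.4x = 82.3 - 4.3x → x* = 8.0345.
The Pigouvian tax equals MEC at x*: 5.1 + 1.3×8.0345 = 15.5449.

tax = $15.5 per unit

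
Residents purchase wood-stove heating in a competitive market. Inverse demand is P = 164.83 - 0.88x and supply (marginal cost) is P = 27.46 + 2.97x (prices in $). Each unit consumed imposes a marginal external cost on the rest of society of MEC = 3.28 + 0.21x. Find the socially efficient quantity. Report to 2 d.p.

x* = 33.03

Social marginal benefit = demand − MEC = 161.55 - 1.09x.
Set SMB = MC: 161.55 - 1.09x = 27.46 + 2.97x → x* = 33.0271.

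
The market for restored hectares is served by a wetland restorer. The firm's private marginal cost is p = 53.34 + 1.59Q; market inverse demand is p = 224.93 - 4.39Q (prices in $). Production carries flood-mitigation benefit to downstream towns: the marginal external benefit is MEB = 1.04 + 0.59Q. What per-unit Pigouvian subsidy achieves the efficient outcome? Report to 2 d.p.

subsidy = $19.94 per unit

Social marginal cost = private MC − MEB = 52.30 + Q.
Set SMC = demand: 52.30 + Q = 224.93 - 4.39Q → Q* = 32.0278.
The Pigouvian subsidy equals MEB at Q*: 1.04 + 0.59×32.0278 = 19.9364.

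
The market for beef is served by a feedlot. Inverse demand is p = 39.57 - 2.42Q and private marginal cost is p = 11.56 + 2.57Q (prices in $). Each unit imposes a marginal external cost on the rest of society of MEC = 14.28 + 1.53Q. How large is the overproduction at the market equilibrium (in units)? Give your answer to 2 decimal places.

Market equilibrium (private): 11.56 + 2.57Q = 39.57 - 2.42Q → Q_m = 5.6132.
Social marginal cost = private MC + MEC = 25.84 + 4.10Q.
Set SMC = demand: 25.84 + 4.10Q = 39.57 - 2.42Q → Q* = 2.1058.
Gap = |5.6132 − 2.1058| = 3.5074.

3.51 units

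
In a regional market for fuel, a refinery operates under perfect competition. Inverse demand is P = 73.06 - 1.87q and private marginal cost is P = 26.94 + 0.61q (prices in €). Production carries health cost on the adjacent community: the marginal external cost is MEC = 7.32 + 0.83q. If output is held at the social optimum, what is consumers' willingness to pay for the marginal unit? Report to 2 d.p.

P = €51.14

Social marginal cost = private MC + MEC = 34.26 + 1.44q.
Set SMC = demand: 34.26 + 1.44q = 73.06 - 1.87q → q* = 11.7221.
Consumer price on the demand curve at q*: 73.06 − 1.87×11.7221 = 51.1397.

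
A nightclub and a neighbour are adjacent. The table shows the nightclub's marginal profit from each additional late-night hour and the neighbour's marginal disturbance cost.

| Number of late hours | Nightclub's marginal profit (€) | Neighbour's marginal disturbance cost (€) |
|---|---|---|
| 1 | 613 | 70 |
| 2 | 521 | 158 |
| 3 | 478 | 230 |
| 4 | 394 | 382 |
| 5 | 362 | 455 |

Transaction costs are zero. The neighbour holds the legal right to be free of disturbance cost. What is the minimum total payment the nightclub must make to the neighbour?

Efficient level: marginal profit ≥ marginal disturbance cost through level 4, so k* = 4.
With the neighbour holding the right, the nightclub must at least compensate total damage at k*: 70 + 158 + 230 + 382 = 840.

€840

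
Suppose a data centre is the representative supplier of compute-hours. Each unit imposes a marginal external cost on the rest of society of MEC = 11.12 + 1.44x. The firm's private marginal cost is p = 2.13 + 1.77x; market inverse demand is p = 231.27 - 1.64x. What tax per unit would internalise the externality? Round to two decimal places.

Social marginal cost = private MC + MEC = 13.25 + 3.21x.
Set SMC = demand: 13.25 + 3.21x = 231.27 - 1.64x → x* = 44.9526.
The Pigouvian tax equals MEC at x*: 11.12 + 1.44×44.9526 = 75.8517.

tax = 75.85 per unit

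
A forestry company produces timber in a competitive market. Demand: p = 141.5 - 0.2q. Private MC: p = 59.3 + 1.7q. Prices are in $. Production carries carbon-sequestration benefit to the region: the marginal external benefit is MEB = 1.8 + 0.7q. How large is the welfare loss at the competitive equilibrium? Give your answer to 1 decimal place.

Market equilibrium (private): 59.3 + 1.7q = 141.5 - 0.2q → q_m = 43.2632.
Social marginal cost = private MC − MEB = 57.5 + q.
Set SMC = demand: 57.5 + q = 141.5 - 0.2q → q* = 70.0000.
Height of the DWL triangle at q_m is demand(q_m) − SMC(q_m) = MEB(q_m) = 32.0842.
DWL = ½ × 26.7368 × 32.0842 = 428.9144.

DWL = $428.9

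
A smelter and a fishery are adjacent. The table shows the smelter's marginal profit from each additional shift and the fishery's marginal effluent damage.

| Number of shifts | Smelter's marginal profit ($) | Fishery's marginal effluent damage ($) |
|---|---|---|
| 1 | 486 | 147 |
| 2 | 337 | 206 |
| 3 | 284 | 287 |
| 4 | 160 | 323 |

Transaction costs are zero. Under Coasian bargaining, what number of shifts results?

2

Bargaining reaches the level where marginal profit last exceeds marginal effluent damage.
That holds through level 2 (337 ≥ 206) but not at 3 (284 < 287).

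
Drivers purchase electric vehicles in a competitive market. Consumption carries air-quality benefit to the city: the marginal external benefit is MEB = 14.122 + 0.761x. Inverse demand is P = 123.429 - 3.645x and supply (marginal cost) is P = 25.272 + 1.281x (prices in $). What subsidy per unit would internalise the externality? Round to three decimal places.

subsidy = $34.637 per unit

Social marginal benefit = demand + MEB = 137.551 - 2.884x.
Set SMB = MC: 137.551 - 2.884x = 25.272 + 1.281x → x* = 26.9577.
The Pigouvian subsidy equals MEB at x*: 14.122 + 0.761×26.9577 = 34.6368.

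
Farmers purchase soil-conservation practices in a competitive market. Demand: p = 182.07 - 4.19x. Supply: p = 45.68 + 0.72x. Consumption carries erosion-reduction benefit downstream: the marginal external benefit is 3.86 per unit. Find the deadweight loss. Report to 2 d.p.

Market equilibrium (private): 45.68 + 0.72x = 182.07 - 4.19x → x_m = 27.7780.
Social marginal benefit = demand + MEB = 185.93 - 4.19x.
Set SMB = MC: 185.93 - 4.19x = 45.68 + 0.72x → x* = 28.5642.
Between x* and x_m the wedge SMB − MC runs linearly from 0 to MEB(x_m), so the loss is a triangle.
DWL = ½ × 0.7862 × 3.8600 = 1.5174.

DWL = 1.52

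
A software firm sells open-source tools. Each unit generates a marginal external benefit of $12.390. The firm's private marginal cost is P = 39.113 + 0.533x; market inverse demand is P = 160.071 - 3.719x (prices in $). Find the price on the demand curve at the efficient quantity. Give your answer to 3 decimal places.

Social marginal cost = private MC − MEB = 26.723 + 0.533x.
Set SMC = demand: 26.723 + 0.533x = 160.071 - 3.719x → x* = 31.3612.
Consumer price on the demand curve at x*: 160.071 − 3.719×31.3612 = 43.4387.

P = $43.439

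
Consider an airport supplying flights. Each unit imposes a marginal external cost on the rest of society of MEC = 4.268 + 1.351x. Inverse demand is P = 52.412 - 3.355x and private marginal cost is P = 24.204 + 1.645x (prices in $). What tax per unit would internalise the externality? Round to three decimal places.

Social marginal cost = private MC + MEC = 28.472 + 2.996x.
Set SMC = demand: 28.472 + 2.996x = 52.412 - 3.355x → x* = 3.7695.
The Pigouvian tax equals MEC at x*: 4.268 + 1.351×3.7695 = 9.3606.

tax = $9.361 per unit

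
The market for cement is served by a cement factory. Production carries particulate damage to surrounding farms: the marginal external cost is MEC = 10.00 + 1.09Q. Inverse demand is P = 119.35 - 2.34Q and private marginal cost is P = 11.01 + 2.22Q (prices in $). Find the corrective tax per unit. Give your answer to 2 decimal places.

Social marginal cost = private MC + MEC = 21.01 + 3.31Q.
Set SMC = demand: 21.01 + 3.31Q = 119.35 - 2.34Q → Q* = 17.4053.
The Pigouvian tax equals MEC at Q*: 10.00 + 1.09×17.4053 = 28.9718.

tax = $28.97 per unit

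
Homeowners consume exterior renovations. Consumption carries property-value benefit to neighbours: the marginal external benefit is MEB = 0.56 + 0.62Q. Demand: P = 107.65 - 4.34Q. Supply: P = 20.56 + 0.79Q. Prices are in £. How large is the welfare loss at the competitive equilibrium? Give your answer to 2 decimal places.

Market equilibrium (private): 20.56 + 0.79Q = 107.65 - 4.34Q → Q_m = 16.9766.
Social marginal benefit = demand + MEB = 108.21 - 3.72Q.
Set SMB = MC: 108.21 - 3.72Q = 20.56 + 0.79Q → Q* = 19.4346.
The loss is the area between SMB and MC from Q* to Q_m; with linear curves that's a triangle of height MEB(Q_m).
DWL = ½ × 2.4580 × 11.0855 = 13.6241.

DWL = £13.62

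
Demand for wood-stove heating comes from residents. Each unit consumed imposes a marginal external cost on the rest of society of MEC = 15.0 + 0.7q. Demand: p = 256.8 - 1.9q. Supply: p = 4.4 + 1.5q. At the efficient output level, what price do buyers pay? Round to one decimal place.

Social marginal benefit = demand − MEC = 241.8 - 2.6q.
Set SMB = MC: 241.8 - 2.6q = 4.4 + 1.5q → q* = 57.9024.
Consumer price on the demand curve at q*: 256.8 − 1.9×57.9024 = 146.7854.

P = 146.8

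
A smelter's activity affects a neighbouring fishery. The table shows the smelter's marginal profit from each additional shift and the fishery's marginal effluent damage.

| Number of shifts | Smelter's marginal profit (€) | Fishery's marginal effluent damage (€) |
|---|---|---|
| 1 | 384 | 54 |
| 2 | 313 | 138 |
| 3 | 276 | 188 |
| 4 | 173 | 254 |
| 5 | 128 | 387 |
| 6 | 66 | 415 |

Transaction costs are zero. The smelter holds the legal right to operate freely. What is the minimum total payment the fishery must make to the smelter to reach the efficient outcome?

Left alone the smelter would choose level 6 (marginal profit stays positive).
Efficient level: k* = 3 (marginal profit ≥ marginal effluent damage through 3).
The fishery must at least cover the smelter's forgone profit from cutting 6→3: 173 + 128 + 66 = 367.

€367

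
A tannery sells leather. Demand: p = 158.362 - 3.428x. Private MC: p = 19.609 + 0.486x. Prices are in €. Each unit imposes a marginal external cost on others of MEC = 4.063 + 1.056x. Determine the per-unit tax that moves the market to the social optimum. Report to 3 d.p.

tax = €32.681 per unit

Social marginal cost = private MC + MEC = 23.672 + 1.542x.
Set SMC = demand: 23.672 + 1.542x = 158.362 - 3.428x → x* = 27.1006.
The Pigouvian tax equals MEC at x*: 4.063 + 1.056×27.1006 = 32.6812.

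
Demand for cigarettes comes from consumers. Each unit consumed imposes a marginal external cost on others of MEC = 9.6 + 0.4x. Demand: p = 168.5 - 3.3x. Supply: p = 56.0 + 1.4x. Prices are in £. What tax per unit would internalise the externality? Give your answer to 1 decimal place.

tax = £17.7 per unit

Social marginal benefit = demand − MEC = 158.9 - 3.7x.
Set SMB = MC: 158.9 - 3.7x = 56.0 + 1.4x → x* = 20.1765.
The Pigouvian tax equals MEC at x*: 9.6 + 0.4×20.1765 = 17.6706.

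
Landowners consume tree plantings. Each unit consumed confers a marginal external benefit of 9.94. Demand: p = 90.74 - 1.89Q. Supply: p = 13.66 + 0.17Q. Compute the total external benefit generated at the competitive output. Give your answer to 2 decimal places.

Market equilibrium (private): 13.66 + 0.17Q = 90.74 - 1.89Q → Q_m = 37.4175.
Total external benefit = MEB × Q_m = 9.94 × 37.4175 = 371.9300.

371.93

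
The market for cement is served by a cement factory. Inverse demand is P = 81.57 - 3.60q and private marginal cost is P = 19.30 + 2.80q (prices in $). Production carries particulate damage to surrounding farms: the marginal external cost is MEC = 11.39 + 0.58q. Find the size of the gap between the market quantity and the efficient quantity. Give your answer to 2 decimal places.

2.44 units

Market equilibrium (private): 19.30 + 2.80q = 81.57 - 3.60q → q_m = 9.7297.
Social marginal cost = private MC + MEC = 30.69 + 3.38q.
Set SMC = demand: 30.69 + 3.38q = 81.57 - 3.60q → q* = 7.2894.
Gap = |9.7297 − 7.2894| = 2.4403.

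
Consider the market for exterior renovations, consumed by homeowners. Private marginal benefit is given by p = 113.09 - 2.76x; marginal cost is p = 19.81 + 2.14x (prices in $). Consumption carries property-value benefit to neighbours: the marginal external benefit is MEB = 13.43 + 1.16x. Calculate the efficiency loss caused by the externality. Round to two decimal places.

Market equilibrium (private): 19.81 + 2.14x = 113.09 - 2.76x → x_m = 19.0367.
Social marginal benefit = demand + MEB = 126.52 - 1.60x.
Set SMB = MC: 126.52 - 1.60x = 19.81 + 2.14x → x* = 28.5321.
Between x* and x_m the wedge SMB − MC runs linearly from 0 to MEB(x_m), so the loss is a triangle.
DWL = ½ × 9.4954 × 35.5126 = 168.6032.

DWL = $168.60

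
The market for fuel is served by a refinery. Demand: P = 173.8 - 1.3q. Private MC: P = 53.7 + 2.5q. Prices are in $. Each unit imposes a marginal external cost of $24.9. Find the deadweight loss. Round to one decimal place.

Market equilibrium (private): 53.7 + 2.5q = 173.8 - 1.3q → q_m = 31.6053.
Social marginal cost = private MC + MEC = 78.6 + 2.5q.
Set SMC = demand: 78.6 + 2.5q = 173.8 - 1.3q → q* = 25.0526.
Between q* and q_m the wedge SMC − demand runs linearly from 0 to MEC(q_m), so the loss is a triangle.
DWL = ½ × 6.5527 × 24.9000 = 81.5811.

DWL = $81.6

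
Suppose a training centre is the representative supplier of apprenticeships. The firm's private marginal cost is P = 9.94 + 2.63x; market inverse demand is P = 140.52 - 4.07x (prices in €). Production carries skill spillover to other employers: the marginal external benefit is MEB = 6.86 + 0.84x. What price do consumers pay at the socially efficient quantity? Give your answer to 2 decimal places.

P = €45.06

Social marginal cost = private MC − MEB = 3.08 + 1.79x.
Set SMC = demand: 3.08 + 1.79x = 140.52 - 4.07x → x* = 23.4539.
Consumer price on the demand curve at x*: 140.52 − 4.07×23.4539 = 45.0626.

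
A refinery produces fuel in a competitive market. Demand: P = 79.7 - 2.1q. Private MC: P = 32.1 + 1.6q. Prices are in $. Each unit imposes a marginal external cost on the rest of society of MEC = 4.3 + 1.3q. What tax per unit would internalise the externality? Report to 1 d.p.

Social marginal cost = private MC + MEC = 36.4 + 2.9q.
Set SMC = demand: 36.4 + 2.9q = 79.7 - 2.1q → q* = 8.6600.
The Pigouvian tax equals MEC at q*: 4.3 + 1.3×8.6600 = 15.5580.

tax = $15.6 per unit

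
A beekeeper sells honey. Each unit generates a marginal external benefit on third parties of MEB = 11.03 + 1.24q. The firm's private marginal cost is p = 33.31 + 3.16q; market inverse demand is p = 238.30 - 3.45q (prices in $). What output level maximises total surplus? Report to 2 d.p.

q* = 40.23

Social marginal cost = private MC − MEB = 22.28 + 1.92q.
Set SMC = demand: 22.28 + 1.92q = 238.30 - 3.45q → q* = 40.2272.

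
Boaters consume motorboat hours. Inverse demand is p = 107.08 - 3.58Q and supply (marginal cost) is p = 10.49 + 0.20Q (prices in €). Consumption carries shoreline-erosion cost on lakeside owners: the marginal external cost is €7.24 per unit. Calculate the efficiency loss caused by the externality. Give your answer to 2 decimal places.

DWL = €6.93

Market equilibrium (private): 10.49 + 0.20Q = 107.08 - 3.58Q → Q_m = 25.5529.
Social marginal benefit = demand − MEC = 99.84 - 3.58Q.
Set SMB = MC: 99.84 - 3.58Q = 10.49 + 0.20Q → Q* = 23.6376.
The welfare-loss triangle has base |Q_m − Q*| and height MEC(Q_m) (the vertical gap between SMB and MC is zero at Q* and MEC at Q_m).
DWL = ½ × 1.9153 × 7.2400 = 6.9334.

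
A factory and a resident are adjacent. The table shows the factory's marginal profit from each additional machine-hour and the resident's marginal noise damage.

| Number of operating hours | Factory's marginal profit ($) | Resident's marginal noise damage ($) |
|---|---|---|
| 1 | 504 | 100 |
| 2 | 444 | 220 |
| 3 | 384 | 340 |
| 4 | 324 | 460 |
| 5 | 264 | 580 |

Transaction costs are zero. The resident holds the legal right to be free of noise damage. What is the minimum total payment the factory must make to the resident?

Efficient level: marginal profit ≥ marginal noise damage through level 3, so k* = 3.
With the resident holding the right, the factory must at least compensate total damage at k*: 100 + 220 + 340 = 660.

$660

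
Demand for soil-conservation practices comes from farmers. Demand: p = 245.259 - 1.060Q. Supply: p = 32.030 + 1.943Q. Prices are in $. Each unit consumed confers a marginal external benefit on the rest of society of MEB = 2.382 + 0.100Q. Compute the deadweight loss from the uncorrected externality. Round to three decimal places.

DWL = $15.487

Market equilibrium (private): 32.030 + 1.943Q = 245.259 - 1.060Q → Q_m = 71.0053.
Social marginal benefit = demand + MEB = 247.641 - 0.960Q.
Set SMB = MC: 247.641 - 0.960Q = 32.030 + 1.943Q → Q* = 74.2718.
The loss is the area between SMB and MC from Q* to Q_m; with linear curves that's a triangle of height MEB(Q_m).
DWL = ½ × 3.2665 × 9.4825 = 15.4873.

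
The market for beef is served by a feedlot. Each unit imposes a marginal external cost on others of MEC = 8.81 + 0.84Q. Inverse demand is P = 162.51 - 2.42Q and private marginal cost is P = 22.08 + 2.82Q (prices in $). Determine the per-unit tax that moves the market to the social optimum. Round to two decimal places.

tax = $26.99 per unit

Social marginal cost = private MC + MEC = 30.89 + 3.66Q.
Set SMC = demand: 30.89 + 3.66Q = 162.51 - 2.42Q → Q* = 21.6480.
The Pigouvian tax equals MEC at Q*: 8.81 + 0.84×21.6480 = 26.9943.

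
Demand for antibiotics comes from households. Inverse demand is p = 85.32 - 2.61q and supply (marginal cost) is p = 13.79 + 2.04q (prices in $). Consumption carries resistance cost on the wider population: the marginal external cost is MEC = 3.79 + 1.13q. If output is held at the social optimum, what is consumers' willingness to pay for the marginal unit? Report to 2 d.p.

Social marginal benefit = demand − MEC = 81.53 - 3.74q.
Set SMB = MC: 81.53 - 3.74q = 13.79 + 2.04q → q* = 11.7197.
Consumer price on the demand curve at q*: 85.32 − 2.61×11.7197 = 54.7316.

P = $54.73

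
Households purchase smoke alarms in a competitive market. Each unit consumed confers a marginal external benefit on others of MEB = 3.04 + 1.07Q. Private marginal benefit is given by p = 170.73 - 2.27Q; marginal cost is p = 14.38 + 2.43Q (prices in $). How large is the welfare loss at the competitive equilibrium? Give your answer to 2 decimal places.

Market equilibrium (private): 14.38 + 2.43Q = 170.73 - 2.27Q → Q_m = 33.2660.
Social marginal benefit = demand + MEB = 173.77 - 1.20Q.
Set SMB = MC: 173.77 - 1.20Q = 14.38 + 2.43Q → Q* = 43.9091.
Between Q* and Q_m the wedge SMB − MC runs linearly from 0 to MEB(Q_m), so the loss is a triangle.
DWL = ½ × 10.6431 × 38.6346 = 205.5960.

DWL = $205.60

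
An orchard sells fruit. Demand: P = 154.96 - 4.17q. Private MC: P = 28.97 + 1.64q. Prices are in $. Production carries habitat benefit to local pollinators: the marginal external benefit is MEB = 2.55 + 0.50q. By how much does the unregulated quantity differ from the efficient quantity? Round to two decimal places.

2.52 units

Market equilibrium (private): 28.97 + 1.64q = 154.96 - 4.17q → q_m = 21.6850.
Social marginal cost = private MC − MEB = 26.42 + 1.14q.
Set SMC = demand: 26.42 + 1.14q = 154.96 - 4.17q → q* = 24.2072.
Gap = |21.6850 − 24.2072| = 2.5222.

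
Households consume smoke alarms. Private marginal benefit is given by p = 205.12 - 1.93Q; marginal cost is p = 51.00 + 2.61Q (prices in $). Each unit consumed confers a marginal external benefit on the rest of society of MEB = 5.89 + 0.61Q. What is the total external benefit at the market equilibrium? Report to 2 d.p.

Market equilibrium (private): 51.00 + 2.61Q = 205.12 - 1.93Q → Q_m = 33.9471.
Total external benefit = ∫₀^{Q_m} (5.89 + 0.61Q) dQ = 5.89×33.9471 + ½×0.61×33.9471² = 551.4321.

$551.43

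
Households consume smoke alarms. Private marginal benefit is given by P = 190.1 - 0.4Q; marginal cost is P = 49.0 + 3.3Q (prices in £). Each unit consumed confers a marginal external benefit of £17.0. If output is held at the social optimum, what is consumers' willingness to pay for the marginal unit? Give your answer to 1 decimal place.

P = £173.0

Social marginal benefit = demand + MEB = 207.1 - 0.4Q.
Set SMB = MC: 207.1 - 0.4Q = 49.0 + 3.3Q → Q* = 42.7297.
Consumer price on the demand curve at Q*: 190.1 − 0.4×42.7297 = 173.0081.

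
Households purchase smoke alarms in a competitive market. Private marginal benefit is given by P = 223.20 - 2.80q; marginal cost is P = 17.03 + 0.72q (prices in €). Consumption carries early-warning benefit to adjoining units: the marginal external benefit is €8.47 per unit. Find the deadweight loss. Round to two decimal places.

Market equilibrium (private): 17.03 + 0.72q = 223.20 - 2.80q → q_m = 58.5710.
Social marginal benefit = demand + MEB = 231.67 - 2.80q.
Set SMB = MC: 231.67 - 2.80q = 17.03 + 0.72q → q* = 60.9773.
Between q* and q_m the wedge SMB − MC runs linearly from 0 to MEB(q_m), so the loss is a triangle.
DWL = ½ × 2.4063 × 8.4700 = 10.1907.

DWL = €10.19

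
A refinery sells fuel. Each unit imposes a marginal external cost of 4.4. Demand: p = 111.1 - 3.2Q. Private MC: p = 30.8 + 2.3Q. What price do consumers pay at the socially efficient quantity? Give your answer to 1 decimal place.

P = 66.9

Social marginal cost = private MC + MEC = 35.2 + 2.3Q.
Set SMC = demand: 35.2 + 2.3Q = 111.1 - 3.2Q → Q* = 13.8000.
Consumer price on the demand curve at Q*: 111.1 − 3.2×13.8000 = 66.9400.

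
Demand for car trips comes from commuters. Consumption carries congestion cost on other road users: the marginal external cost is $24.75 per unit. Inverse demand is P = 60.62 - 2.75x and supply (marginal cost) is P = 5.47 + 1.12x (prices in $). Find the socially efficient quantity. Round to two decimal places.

Social marginal benefit = demand − MEC = 35.87 - 2.75x.
Set SMB = MC: 35.87 - 2.75x = 5.47 + 1.12x → x* = 7.8553.

x* = 7.86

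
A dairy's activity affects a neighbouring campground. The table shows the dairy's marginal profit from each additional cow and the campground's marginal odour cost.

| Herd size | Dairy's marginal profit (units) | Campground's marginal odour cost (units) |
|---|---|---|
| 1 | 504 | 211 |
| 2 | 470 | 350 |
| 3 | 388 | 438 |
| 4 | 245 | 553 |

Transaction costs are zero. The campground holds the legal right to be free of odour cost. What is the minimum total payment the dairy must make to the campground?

Efficient level: marginal profit ≥ marginal odour cost through level 2, so k* = 2.
With the campground holding the right, the dairy must at least compensate total damage at k*: 211 + 350 = 561.

561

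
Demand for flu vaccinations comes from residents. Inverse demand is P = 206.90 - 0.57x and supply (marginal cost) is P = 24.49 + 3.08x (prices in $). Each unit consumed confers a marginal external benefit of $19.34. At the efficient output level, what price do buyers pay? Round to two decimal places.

P = $175.39

Social marginal benefit = demand + MEB = 226.24 - 0.57x.
Set SMB = MC: 226.24 - 0.57x = 24.49 + 3.08x → x* = 55.2740.
Consumer price on the demand curve at x*: 206.90 − 0.57×55.2740 = 175.3938.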